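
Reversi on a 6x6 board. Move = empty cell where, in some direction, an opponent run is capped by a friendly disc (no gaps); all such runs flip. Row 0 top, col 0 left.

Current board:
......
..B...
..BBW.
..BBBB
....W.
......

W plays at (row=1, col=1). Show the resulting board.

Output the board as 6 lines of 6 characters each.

Answer: ......
.WB...
..WBW.
..BWBB
....W.
......

Derivation:
Place W at (1,1); scan 8 dirs for brackets.
Dir NW: first cell '.' (not opp) -> no flip
Dir N: first cell '.' (not opp) -> no flip
Dir NE: first cell '.' (not opp) -> no flip
Dir W: first cell '.' (not opp) -> no flip
Dir E: opp run (1,2), next='.' -> no flip
Dir SW: first cell '.' (not opp) -> no flip
Dir S: first cell '.' (not opp) -> no flip
Dir SE: opp run (2,2) (3,3) capped by W -> flip
All flips: (2,2) (3,3)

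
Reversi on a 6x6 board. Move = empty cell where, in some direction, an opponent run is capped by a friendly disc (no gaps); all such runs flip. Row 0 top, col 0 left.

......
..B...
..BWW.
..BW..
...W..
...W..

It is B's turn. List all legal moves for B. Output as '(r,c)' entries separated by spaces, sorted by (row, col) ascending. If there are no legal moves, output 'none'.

(1,3): no bracket -> illegal
(1,4): flips 1 -> legal
(1,5): no bracket -> illegal
(2,5): flips 2 -> legal
(3,4): flips 2 -> legal
(3,5): no bracket -> illegal
(4,2): no bracket -> illegal
(4,4): flips 1 -> legal
(5,2): no bracket -> illegal
(5,4): flips 1 -> legal

Answer: (1,4) (2,5) (3,4) (4,4) (5,4)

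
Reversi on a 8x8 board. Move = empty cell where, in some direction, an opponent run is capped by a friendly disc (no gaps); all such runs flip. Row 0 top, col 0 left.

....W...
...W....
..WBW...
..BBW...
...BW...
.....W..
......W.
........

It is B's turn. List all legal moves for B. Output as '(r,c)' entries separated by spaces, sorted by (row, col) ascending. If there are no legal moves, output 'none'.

(0,2): no bracket -> illegal
(0,3): flips 1 -> legal
(0,5): no bracket -> illegal
(1,1): flips 1 -> legal
(1,2): flips 1 -> legal
(1,4): no bracket -> illegal
(1,5): flips 1 -> legal
(2,1): flips 1 -> legal
(2,5): flips 2 -> legal
(3,1): no bracket -> illegal
(3,5): flips 1 -> legal
(4,5): flips 2 -> legal
(4,6): no bracket -> illegal
(5,3): no bracket -> illegal
(5,4): no bracket -> illegal
(5,6): no bracket -> illegal
(5,7): no bracket -> illegal
(6,4): no bracket -> illegal
(6,5): no bracket -> illegal
(6,7): no bracket -> illegal
(7,5): no bracket -> illegal
(7,6): no bracket -> illegal
(7,7): flips 3 -> legal

Answer: (0,3) (1,1) (1,2) (1,5) (2,1) (2,5) (3,5) (4,5) (7,7)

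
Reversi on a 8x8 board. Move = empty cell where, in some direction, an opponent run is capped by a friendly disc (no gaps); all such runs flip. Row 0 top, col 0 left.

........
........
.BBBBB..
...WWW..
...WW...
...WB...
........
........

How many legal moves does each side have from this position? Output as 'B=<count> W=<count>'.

-- B to move --
(2,6): no bracket -> illegal
(3,2): flips 1 -> legal
(3,6): no bracket -> illegal
(4,2): flips 1 -> legal
(4,5): flips 2 -> legal
(4,6): flips 1 -> legal
(5,2): flips 3 -> legal
(5,5): flips 2 -> legal
(6,2): no bracket -> illegal
(6,3): flips 3 -> legal
(6,4): no bracket -> illegal
B mobility = 7
-- W to move --
(1,0): no bracket -> illegal
(1,1): flips 1 -> legal
(1,2): flips 1 -> legal
(1,3): flips 2 -> legal
(1,4): flips 1 -> legal
(1,5): flips 2 -> legal
(1,6): flips 1 -> legal
(2,0): no bracket -> illegal
(2,6): no bracket -> illegal
(3,0): no bracket -> illegal
(3,1): no bracket -> illegal
(3,2): no bracket -> illegal
(3,6): no bracket -> illegal
(4,5): no bracket -> illegal
(5,5): flips 1 -> legal
(6,3): no bracket -> illegal
(6,4): flips 1 -> legal
(6,5): flips 1 -> legal
W mobility = 9

Answer: B=7 W=9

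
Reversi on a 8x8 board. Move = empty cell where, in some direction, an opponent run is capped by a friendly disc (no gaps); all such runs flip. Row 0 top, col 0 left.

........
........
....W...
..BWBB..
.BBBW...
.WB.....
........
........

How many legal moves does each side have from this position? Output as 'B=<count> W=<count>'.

-- B to move --
(1,3): flips 1 -> legal
(1,4): flips 1 -> legal
(1,5): flips 2 -> legal
(2,2): no bracket -> illegal
(2,3): flips 1 -> legal
(2,5): no bracket -> illegal
(4,0): no bracket -> illegal
(4,5): flips 1 -> legal
(5,0): flips 1 -> legal
(5,3): flips 1 -> legal
(5,4): flips 1 -> legal
(5,5): no bracket -> illegal
(6,0): flips 1 -> legal
(6,1): flips 1 -> legal
(6,2): no bracket -> illegal
B mobility = 10
-- W to move --
(2,1): no bracket -> illegal
(2,2): no bracket -> illegal
(2,3): no bracket -> illegal
(2,5): no bracket -> illegal
(2,6): flips 1 -> legal
(3,0): no bracket -> illegal
(3,1): flips 2 -> legal
(3,6): flips 2 -> legal
(4,0): flips 3 -> legal
(4,5): no bracket -> illegal
(4,6): flips 1 -> legal
(5,0): no bracket -> illegal
(5,3): flips 2 -> legal
(5,4): no bracket -> illegal
(6,1): no bracket -> illegal
(6,2): no bracket -> illegal
(6,3): no bracket -> illegal
W mobility = 6

Answer: B=10 W=6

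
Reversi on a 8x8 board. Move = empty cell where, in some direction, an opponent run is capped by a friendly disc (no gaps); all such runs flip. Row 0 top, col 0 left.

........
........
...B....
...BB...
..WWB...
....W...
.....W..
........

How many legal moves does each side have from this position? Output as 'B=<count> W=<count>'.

Answer: B=5 W=4

Derivation:
-- B to move --
(3,1): no bracket -> illegal
(3,2): no bracket -> illegal
(4,1): flips 2 -> legal
(4,5): no bracket -> illegal
(5,1): flips 1 -> legal
(5,2): flips 1 -> legal
(5,3): flips 1 -> legal
(5,5): no bracket -> illegal
(5,6): no bracket -> illegal
(6,3): no bracket -> illegal
(6,4): flips 1 -> legal
(6,6): no bracket -> illegal
(7,4): no bracket -> illegal
(7,5): no bracket -> illegal
(7,6): no bracket -> illegal
B mobility = 5
-- W to move --
(1,2): no bracket -> illegal
(1,3): flips 2 -> legal
(1,4): no bracket -> illegal
(2,2): no bracket -> illegal
(2,4): flips 3 -> legal
(2,5): flips 1 -> legal
(3,2): no bracket -> illegal
(3,5): no bracket -> illegal
(4,5): flips 1 -> legal
(5,3): no bracket -> illegal
(5,5): no bracket -> illegal
W mobility = 4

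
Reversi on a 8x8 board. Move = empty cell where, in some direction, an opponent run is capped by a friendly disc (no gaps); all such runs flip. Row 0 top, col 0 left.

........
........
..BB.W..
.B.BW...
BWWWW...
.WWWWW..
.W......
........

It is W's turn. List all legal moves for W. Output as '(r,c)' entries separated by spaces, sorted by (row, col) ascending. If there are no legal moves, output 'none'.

(1,1): flips 2 -> legal
(1,2): flips 1 -> legal
(1,3): flips 2 -> legal
(1,4): no bracket -> illegal
(2,0): flips 1 -> legal
(2,1): flips 1 -> legal
(2,4): flips 1 -> legal
(3,0): no bracket -> illegal
(3,2): flips 1 -> legal
(5,0): no bracket -> illegal

Answer: (1,1) (1,2) (1,3) (2,0) (2,1) (2,4) (3,2)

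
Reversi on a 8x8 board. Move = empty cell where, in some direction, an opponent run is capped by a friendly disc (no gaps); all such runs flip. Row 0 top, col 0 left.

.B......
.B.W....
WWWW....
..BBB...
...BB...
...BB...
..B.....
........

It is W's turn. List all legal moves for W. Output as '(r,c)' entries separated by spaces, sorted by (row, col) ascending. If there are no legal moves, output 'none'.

(0,0): flips 1 -> legal
(0,2): flips 1 -> legal
(1,0): no bracket -> illegal
(1,2): no bracket -> illegal
(2,4): no bracket -> illegal
(2,5): no bracket -> illegal
(3,1): no bracket -> illegal
(3,5): no bracket -> illegal
(4,1): flips 1 -> legal
(4,2): flips 1 -> legal
(4,5): flips 1 -> legal
(5,1): no bracket -> illegal
(5,2): no bracket -> illegal
(5,5): flips 2 -> legal
(6,1): no bracket -> illegal
(6,3): flips 3 -> legal
(6,4): no bracket -> illegal
(6,5): flips 3 -> legal
(7,1): no bracket -> illegal
(7,2): no bracket -> illegal
(7,3): no bracket -> illegal

Answer: (0,0) (0,2) (4,1) (4,2) (4,5) (5,5) (6,3) (6,5)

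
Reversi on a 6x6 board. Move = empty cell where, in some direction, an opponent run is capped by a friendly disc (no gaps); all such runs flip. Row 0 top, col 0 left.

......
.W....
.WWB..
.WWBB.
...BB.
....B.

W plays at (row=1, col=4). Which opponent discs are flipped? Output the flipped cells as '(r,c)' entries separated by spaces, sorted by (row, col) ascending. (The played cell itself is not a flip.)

Answer: (2,3)

Derivation:
Dir NW: first cell '.' (not opp) -> no flip
Dir N: first cell '.' (not opp) -> no flip
Dir NE: first cell '.' (not opp) -> no flip
Dir W: first cell '.' (not opp) -> no flip
Dir E: first cell '.' (not opp) -> no flip
Dir SW: opp run (2,3) capped by W -> flip
Dir S: first cell '.' (not opp) -> no flip
Dir SE: first cell '.' (not opp) -> no flip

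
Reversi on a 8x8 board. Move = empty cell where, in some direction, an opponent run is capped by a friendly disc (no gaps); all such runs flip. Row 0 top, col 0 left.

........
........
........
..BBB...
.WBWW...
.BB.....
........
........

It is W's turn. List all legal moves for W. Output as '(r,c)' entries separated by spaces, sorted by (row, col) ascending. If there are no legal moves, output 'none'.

(2,1): flips 1 -> legal
(2,2): flips 1 -> legal
(2,3): flips 2 -> legal
(2,4): flips 1 -> legal
(2,5): flips 1 -> legal
(3,1): no bracket -> illegal
(3,5): no bracket -> illegal
(4,0): no bracket -> illegal
(4,5): no bracket -> illegal
(5,0): no bracket -> illegal
(5,3): no bracket -> illegal
(6,0): no bracket -> illegal
(6,1): flips 2 -> legal
(6,2): no bracket -> illegal
(6,3): flips 1 -> legal

Answer: (2,1) (2,2) (2,3) (2,4) (2,5) (6,1) (6,3)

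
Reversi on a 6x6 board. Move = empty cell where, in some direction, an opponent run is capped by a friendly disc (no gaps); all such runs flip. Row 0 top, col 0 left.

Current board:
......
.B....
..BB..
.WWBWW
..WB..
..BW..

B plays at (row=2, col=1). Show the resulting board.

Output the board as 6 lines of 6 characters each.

Place B at (2,1); scan 8 dirs for brackets.
Dir NW: first cell '.' (not opp) -> no flip
Dir N: first cell 'B' (not opp) -> no flip
Dir NE: first cell '.' (not opp) -> no flip
Dir W: first cell '.' (not opp) -> no flip
Dir E: first cell 'B' (not opp) -> no flip
Dir SW: first cell '.' (not opp) -> no flip
Dir S: opp run (3,1), next='.' -> no flip
Dir SE: opp run (3,2) capped by B -> flip
All flips: (3,2)

Answer: ......
.B....
.BBB..
.WBBWW
..WB..
..BW..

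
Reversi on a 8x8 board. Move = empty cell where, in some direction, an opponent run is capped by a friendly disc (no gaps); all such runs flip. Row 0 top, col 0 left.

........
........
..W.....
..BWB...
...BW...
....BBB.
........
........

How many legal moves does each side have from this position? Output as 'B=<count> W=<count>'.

-- B to move --
(1,1): flips 3 -> legal
(1,2): flips 1 -> legal
(1,3): no bracket -> illegal
(2,1): no bracket -> illegal
(2,3): flips 1 -> legal
(2,4): no bracket -> illegal
(3,1): no bracket -> illegal
(3,5): no bracket -> illegal
(4,2): no bracket -> illegal
(4,5): flips 1 -> legal
(5,3): no bracket -> illegal
B mobility = 4
-- W to move --
(2,1): no bracket -> illegal
(2,3): no bracket -> illegal
(2,4): flips 1 -> legal
(2,5): no bracket -> illegal
(3,1): flips 1 -> legal
(3,5): flips 1 -> legal
(4,1): no bracket -> illegal
(4,2): flips 2 -> legal
(4,5): no bracket -> illegal
(4,6): no bracket -> illegal
(4,7): no bracket -> illegal
(5,2): no bracket -> illegal
(5,3): flips 1 -> legal
(5,7): no bracket -> illegal
(6,3): no bracket -> illegal
(6,4): flips 1 -> legal
(6,5): no bracket -> illegal
(6,6): flips 1 -> legal
(6,7): no bracket -> illegal
W mobility = 7

Answer: B=4 W=7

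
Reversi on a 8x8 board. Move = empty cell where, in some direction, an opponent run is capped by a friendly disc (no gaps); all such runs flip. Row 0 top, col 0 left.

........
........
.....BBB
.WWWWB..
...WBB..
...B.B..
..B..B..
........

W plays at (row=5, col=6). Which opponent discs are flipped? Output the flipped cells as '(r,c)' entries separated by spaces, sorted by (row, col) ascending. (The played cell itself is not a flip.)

Dir NW: opp run (4,5) capped by W -> flip
Dir N: first cell '.' (not opp) -> no flip
Dir NE: first cell '.' (not opp) -> no flip
Dir W: opp run (5,5), next='.' -> no flip
Dir E: first cell '.' (not opp) -> no flip
Dir SW: opp run (6,5), next='.' -> no flip
Dir S: first cell '.' (not opp) -> no flip
Dir SE: first cell '.' (not opp) -> no flip

Answer: (4,5)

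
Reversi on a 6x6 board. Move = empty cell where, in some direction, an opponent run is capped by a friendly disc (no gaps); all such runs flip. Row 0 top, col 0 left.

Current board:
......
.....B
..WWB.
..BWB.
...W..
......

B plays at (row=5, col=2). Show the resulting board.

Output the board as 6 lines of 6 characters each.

Answer: ......
.....B
..WWB.
..BWB.
...B..
..B...

Derivation:
Place B at (5,2); scan 8 dirs for brackets.
Dir NW: first cell '.' (not opp) -> no flip
Dir N: first cell '.' (not opp) -> no flip
Dir NE: opp run (4,3) capped by B -> flip
Dir W: first cell '.' (not opp) -> no flip
Dir E: first cell '.' (not opp) -> no flip
Dir SW: edge -> no flip
Dir S: edge -> no flip
Dir SE: edge -> no flip
All flips: (4,3)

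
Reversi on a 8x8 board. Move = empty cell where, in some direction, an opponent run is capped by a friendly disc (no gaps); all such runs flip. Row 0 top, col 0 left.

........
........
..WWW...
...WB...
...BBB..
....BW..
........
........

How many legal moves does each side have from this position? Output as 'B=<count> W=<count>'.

-- B to move --
(1,1): flips 2 -> legal
(1,2): flips 1 -> legal
(1,3): flips 2 -> legal
(1,4): flips 1 -> legal
(1,5): no bracket -> illegal
(2,1): no bracket -> illegal
(2,5): no bracket -> illegal
(3,1): no bracket -> illegal
(3,2): flips 1 -> legal
(3,5): no bracket -> illegal
(4,2): no bracket -> illegal
(4,6): no bracket -> illegal
(5,6): flips 1 -> legal
(6,4): no bracket -> illegal
(6,5): flips 1 -> legal
(6,6): flips 1 -> legal
B mobility = 8
-- W to move --
(2,5): no bracket -> illegal
(3,2): no bracket -> illegal
(3,5): flips 2 -> legal
(3,6): no bracket -> illegal
(4,2): no bracket -> illegal
(4,6): no bracket -> illegal
(5,2): no bracket -> illegal
(5,3): flips 2 -> legal
(5,6): flips 2 -> legal
(6,3): no bracket -> illegal
(6,4): flips 3 -> legal
(6,5): no bracket -> illegal
W mobility = 4

Answer: B=8 W=4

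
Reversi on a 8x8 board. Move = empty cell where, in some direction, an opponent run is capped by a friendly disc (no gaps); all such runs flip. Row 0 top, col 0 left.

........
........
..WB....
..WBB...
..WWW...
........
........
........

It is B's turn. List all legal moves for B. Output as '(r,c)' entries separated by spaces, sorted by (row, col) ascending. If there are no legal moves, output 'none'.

(1,1): flips 1 -> legal
(1,2): no bracket -> illegal
(1,3): no bracket -> illegal
(2,1): flips 1 -> legal
(3,1): flips 1 -> legal
(3,5): no bracket -> illegal
(4,1): flips 1 -> legal
(4,5): no bracket -> illegal
(5,1): flips 1 -> legal
(5,2): flips 1 -> legal
(5,3): flips 1 -> legal
(5,4): flips 1 -> legal
(5,5): flips 1 -> legal

Answer: (1,1) (2,1) (3,1) (4,1) (5,1) (5,2) (5,3) (5,4) (5,5)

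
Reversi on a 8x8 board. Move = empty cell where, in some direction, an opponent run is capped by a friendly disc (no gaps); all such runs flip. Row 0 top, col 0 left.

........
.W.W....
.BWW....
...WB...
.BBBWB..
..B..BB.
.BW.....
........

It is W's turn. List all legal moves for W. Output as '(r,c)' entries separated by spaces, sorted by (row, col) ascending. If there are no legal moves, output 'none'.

Answer: (2,0) (2,4) (3,1) (3,2) (3,5) (4,0) (4,6) (5,1) (5,3) (6,0) (6,6) (6,7)

Derivation:
(1,0): no bracket -> illegal
(1,2): no bracket -> illegal
(2,0): flips 1 -> legal
(2,4): flips 1 -> legal
(2,5): no bracket -> illegal
(3,0): no bracket -> illegal
(3,1): flips 1 -> legal
(3,2): flips 2 -> legal
(3,5): flips 1 -> legal
(3,6): no bracket -> illegal
(4,0): flips 3 -> legal
(4,6): flips 1 -> legal
(4,7): no bracket -> illegal
(5,0): no bracket -> illegal
(5,1): flips 1 -> legal
(5,3): flips 1 -> legal
(5,4): no bracket -> illegal
(5,7): no bracket -> illegal
(6,0): flips 1 -> legal
(6,3): no bracket -> illegal
(6,4): no bracket -> illegal
(6,5): no bracket -> illegal
(6,6): flips 1 -> legal
(6,7): flips 3 -> legal
(7,0): no bracket -> illegal
(7,1): no bracket -> illegal
(7,2): no bracket -> illegal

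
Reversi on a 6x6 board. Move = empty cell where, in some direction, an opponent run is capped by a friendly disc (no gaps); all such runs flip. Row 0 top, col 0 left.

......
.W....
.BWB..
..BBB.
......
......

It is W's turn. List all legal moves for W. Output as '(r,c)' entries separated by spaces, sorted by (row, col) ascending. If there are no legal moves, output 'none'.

(1,0): no bracket -> illegal
(1,2): no bracket -> illegal
(1,3): no bracket -> illegal
(1,4): no bracket -> illegal
(2,0): flips 1 -> legal
(2,4): flips 1 -> legal
(2,5): no bracket -> illegal
(3,0): no bracket -> illegal
(3,1): flips 1 -> legal
(3,5): no bracket -> illegal
(4,1): no bracket -> illegal
(4,2): flips 1 -> legal
(4,3): no bracket -> illegal
(4,4): flips 1 -> legal
(4,5): no bracket -> illegal

Answer: (2,0) (2,4) (3,1) (4,2) (4,4)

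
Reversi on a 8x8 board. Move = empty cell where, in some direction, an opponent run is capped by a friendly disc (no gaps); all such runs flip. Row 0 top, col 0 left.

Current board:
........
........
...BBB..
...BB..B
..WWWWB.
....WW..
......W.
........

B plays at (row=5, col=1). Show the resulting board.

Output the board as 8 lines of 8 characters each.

Place B at (5,1); scan 8 dirs for brackets.
Dir NW: first cell '.' (not opp) -> no flip
Dir N: first cell '.' (not opp) -> no flip
Dir NE: opp run (4,2) capped by B -> flip
Dir W: first cell '.' (not opp) -> no flip
Dir E: first cell '.' (not opp) -> no flip
Dir SW: first cell '.' (not opp) -> no flip
Dir S: first cell '.' (not opp) -> no flip
Dir SE: first cell '.' (not opp) -> no flip
All flips: (4,2)

Answer: ........
........
...BBB..
...BB..B
..BWWWB.
.B..WW..
......W.
........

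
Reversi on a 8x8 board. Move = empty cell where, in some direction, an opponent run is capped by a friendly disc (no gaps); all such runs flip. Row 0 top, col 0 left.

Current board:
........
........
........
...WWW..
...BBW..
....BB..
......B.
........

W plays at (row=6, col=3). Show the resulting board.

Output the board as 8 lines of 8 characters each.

Place W at (6,3); scan 8 dirs for brackets.
Dir NW: first cell '.' (not opp) -> no flip
Dir N: first cell '.' (not opp) -> no flip
Dir NE: opp run (5,4) capped by W -> flip
Dir W: first cell '.' (not opp) -> no flip
Dir E: first cell '.' (not opp) -> no flip
Dir SW: first cell '.' (not opp) -> no flip
Dir S: first cell '.' (not opp) -> no flip
Dir SE: first cell '.' (not opp) -> no flip
All flips: (5,4)

Answer: ........
........
........
...WWW..
...BBW..
....WB..
...W..B.
........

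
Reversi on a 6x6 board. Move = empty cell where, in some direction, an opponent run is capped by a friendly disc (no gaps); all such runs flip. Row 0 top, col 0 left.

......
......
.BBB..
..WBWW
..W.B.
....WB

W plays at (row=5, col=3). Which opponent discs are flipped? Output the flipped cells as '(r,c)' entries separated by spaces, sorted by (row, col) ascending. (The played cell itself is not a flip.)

Dir NW: first cell 'W' (not opp) -> no flip
Dir N: first cell '.' (not opp) -> no flip
Dir NE: opp run (4,4) capped by W -> flip
Dir W: first cell '.' (not opp) -> no flip
Dir E: first cell 'W' (not opp) -> no flip
Dir SW: edge -> no flip
Dir S: edge -> no flip
Dir SE: edge -> no flip

Answer: (4,4)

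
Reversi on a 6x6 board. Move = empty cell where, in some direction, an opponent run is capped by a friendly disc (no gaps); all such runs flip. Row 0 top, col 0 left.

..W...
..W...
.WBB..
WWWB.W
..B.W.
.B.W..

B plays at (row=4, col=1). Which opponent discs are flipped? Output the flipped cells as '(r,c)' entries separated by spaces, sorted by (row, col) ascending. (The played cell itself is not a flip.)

Dir NW: opp run (3,0), next=edge -> no flip
Dir N: opp run (3,1) (2,1), next='.' -> no flip
Dir NE: opp run (3,2) capped by B -> flip
Dir W: first cell '.' (not opp) -> no flip
Dir E: first cell 'B' (not opp) -> no flip
Dir SW: first cell '.' (not opp) -> no flip
Dir S: first cell 'B' (not opp) -> no flip
Dir SE: first cell '.' (not opp) -> no flip

Answer: (3,2)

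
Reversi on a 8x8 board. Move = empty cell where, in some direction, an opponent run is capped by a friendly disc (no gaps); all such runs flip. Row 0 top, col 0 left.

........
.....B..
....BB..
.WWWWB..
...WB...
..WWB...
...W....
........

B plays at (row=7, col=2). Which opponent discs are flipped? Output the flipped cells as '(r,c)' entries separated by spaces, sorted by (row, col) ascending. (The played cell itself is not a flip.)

Answer: (6,3)

Derivation:
Dir NW: first cell '.' (not opp) -> no flip
Dir N: first cell '.' (not opp) -> no flip
Dir NE: opp run (6,3) capped by B -> flip
Dir W: first cell '.' (not opp) -> no flip
Dir E: first cell '.' (not opp) -> no flip
Dir SW: edge -> no flip
Dir S: edge -> no flip
Dir SE: edge -> no flip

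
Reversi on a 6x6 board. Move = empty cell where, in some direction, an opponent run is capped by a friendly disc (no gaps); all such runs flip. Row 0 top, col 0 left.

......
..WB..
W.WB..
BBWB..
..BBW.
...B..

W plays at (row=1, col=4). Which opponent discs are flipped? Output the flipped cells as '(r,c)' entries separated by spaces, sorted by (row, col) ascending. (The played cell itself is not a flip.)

Answer: (1,3) (2,3)

Derivation:
Dir NW: first cell '.' (not opp) -> no flip
Dir N: first cell '.' (not opp) -> no flip
Dir NE: first cell '.' (not opp) -> no flip
Dir W: opp run (1,3) capped by W -> flip
Dir E: first cell '.' (not opp) -> no flip
Dir SW: opp run (2,3) capped by W -> flip
Dir S: first cell '.' (not opp) -> no flip
Dir SE: first cell '.' (not opp) -> no flip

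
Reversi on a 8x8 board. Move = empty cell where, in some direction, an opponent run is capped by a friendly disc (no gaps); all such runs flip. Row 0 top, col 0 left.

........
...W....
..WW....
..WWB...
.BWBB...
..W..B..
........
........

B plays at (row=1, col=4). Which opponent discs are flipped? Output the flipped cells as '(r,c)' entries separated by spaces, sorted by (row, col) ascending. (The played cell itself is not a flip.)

Answer: (2,3) (3,2)

Derivation:
Dir NW: first cell '.' (not opp) -> no flip
Dir N: first cell '.' (not opp) -> no flip
Dir NE: first cell '.' (not opp) -> no flip
Dir W: opp run (1,3), next='.' -> no flip
Dir E: first cell '.' (not opp) -> no flip
Dir SW: opp run (2,3) (3,2) capped by B -> flip
Dir S: first cell '.' (not opp) -> no flip
Dir SE: first cell '.' (not opp) -> no flip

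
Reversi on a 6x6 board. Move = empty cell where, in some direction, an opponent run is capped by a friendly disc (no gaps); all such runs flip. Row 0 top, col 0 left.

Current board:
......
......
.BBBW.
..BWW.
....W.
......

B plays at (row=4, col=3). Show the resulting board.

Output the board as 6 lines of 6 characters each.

Answer: ......
......
.BBBW.
..BBW.
...BW.
......

Derivation:
Place B at (4,3); scan 8 dirs for brackets.
Dir NW: first cell 'B' (not opp) -> no flip
Dir N: opp run (3,3) capped by B -> flip
Dir NE: opp run (3,4), next='.' -> no flip
Dir W: first cell '.' (not opp) -> no flip
Dir E: opp run (4,4), next='.' -> no flip
Dir SW: first cell '.' (not opp) -> no flip
Dir S: first cell '.' (not opp) -> no flip
Dir SE: first cell '.' (not opp) -> no flip
All flips: (3,3)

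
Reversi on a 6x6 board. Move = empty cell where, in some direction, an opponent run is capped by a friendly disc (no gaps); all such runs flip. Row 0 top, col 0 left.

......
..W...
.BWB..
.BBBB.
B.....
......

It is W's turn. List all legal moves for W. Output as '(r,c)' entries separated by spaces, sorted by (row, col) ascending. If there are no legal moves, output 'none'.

(1,0): no bracket -> illegal
(1,1): no bracket -> illegal
(1,3): no bracket -> illegal
(1,4): no bracket -> illegal
(2,0): flips 1 -> legal
(2,4): flips 1 -> legal
(2,5): no bracket -> illegal
(3,0): flips 1 -> legal
(3,5): no bracket -> illegal
(4,1): no bracket -> illegal
(4,2): flips 1 -> legal
(4,3): no bracket -> illegal
(4,4): flips 1 -> legal
(4,5): flips 2 -> legal
(5,0): no bracket -> illegal
(5,1): no bracket -> illegal

Answer: (2,0) (2,4) (3,0) (4,2) (4,4) (4,5)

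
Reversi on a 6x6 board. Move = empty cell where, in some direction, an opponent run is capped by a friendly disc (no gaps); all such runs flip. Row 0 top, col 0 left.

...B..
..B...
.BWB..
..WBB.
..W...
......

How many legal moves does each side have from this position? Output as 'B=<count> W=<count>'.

Answer: B=6 W=7

Derivation:
-- B to move --
(1,1): flips 1 -> legal
(1,3): no bracket -> illegal
(3,1): flips 1 -> legal
(4,1): flips 1 -> legal
(4,3): flips 1 -> legal
(5,1): flips 1 -> legal
(5,2): flips 3 -> legal
(5,3): no bracket -> illegal
B mobility = 6
-- W to move --
(0,1): no bracket -> illegal
(0,2): flips 1 -> legal
(0,4): no bracket -> illegal
(1,0): flips 1 -> legal
(1,1): no bracket -> illegal
(1,3): no bracket -> illegal
(1,4): flips 1 -> legal
(2,0): flips 1 -> legal
(2,4): flips 2 -> legal
(2,5): no bracket -> illegal
(3,0): no bracket -> illegal
(3,1): no bracket -> illegal
(3,5): flips 2 -> legal
(4,3): no bracket -> illegal
(4,4): flips 1 -> legal
(4,5): no bracket -> illegal
W mobility = 7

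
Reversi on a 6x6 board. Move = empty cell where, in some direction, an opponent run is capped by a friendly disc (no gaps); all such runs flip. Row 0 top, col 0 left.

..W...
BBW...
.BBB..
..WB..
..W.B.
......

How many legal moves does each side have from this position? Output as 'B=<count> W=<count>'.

-- B to move --
(0,1): flips 1 -> legal
(0,3): flips 1 -> legal
(1,3): flips 1 -> legal
(3,1): flips 1 -> legal
(4,1): flips 1 -> legal
(4,3): flips 1 -> legal
(5,1): flips 1 -> legal
(5,2): flips 2 -> legal
(5,3): no bracket -> illegal
B mobility = 8
-- W to move --
(0,0): no bracket -> illegal
(0,1): no bracket -> illegal
(1,3): no bracket -> illegal
(1,4): flips 1 -> legal
(2,0): flips 1 -> legal
(2,4): flips 1 -> legal
(3,0): flips 1 -> legal
(3,1): no bracket -> illegal
(3,4): flips 2 -> legal
(3,5): no bracket -> illegal
(4,3): no bracket -> illegal
(4,5): no bracket -> illegal
(5,3): no bracket -> illegal
(5,4): no bracket -> illegal
(5,5): no bracket -> illegal
W mobility = 5

Answer: B=8 W=5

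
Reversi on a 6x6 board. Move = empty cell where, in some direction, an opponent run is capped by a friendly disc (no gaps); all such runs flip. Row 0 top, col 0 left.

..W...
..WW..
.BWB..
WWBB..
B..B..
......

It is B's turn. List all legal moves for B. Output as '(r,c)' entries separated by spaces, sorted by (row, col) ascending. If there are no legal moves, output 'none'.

(0,1): flips 1 -> legal
(0,3): flips 2 -> legal
(0,4): flips 3 -> legal
(1,1): flips 1 -> legal
(1,4): no bracket -> illegal
(2,0): flips 1 -> legal
(2,4): no bracket -> illegal
(4,1): flips 1 -> legal
(4,2): no bracket -> illegal

Answer: (0,1) (0,3) (0,4) (1,1) (2,0) (4,1)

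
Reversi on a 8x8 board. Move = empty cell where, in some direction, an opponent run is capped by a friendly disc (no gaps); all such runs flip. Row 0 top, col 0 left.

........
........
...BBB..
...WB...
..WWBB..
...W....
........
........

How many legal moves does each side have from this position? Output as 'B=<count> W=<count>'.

-- B to move --
(2,2): flips 1 -> legal
(3,1): no bracket -> illegal
(3,2): flips 1 -> legal
(4,1): flips 2 -> legal
(5,1): flips 2 -> legal
(5,2): flips 1 -> legal
(5,4): no bracket -> illegal
(6,2): flips 1 -> legal
(6,3): flips 3 -> legal
(6,4): no bracket -> illegal
B mobility = 7
-- W to move --
(1,2): no bracket -> illegal
(1,3): flips 1 -> legal
(1,4): no bracket -> illegal
(1,5): flips 1 -> legal
(1,6): flips 2 -> legal
(2,2): no bracket -> illegal
(2,6): no bracket -> illegal
(3,2): no bracket -> illegal
(3,5): flips 2 -> legal
(3,6): no bracket -> illegal
(4,6): flips 2 -> legal
(5,4): no bracket -> illegal
(5,5): flips 1 -> legal
(5,6): no bracket -> illegal
W mobility = 6

Answer: B=7 W=6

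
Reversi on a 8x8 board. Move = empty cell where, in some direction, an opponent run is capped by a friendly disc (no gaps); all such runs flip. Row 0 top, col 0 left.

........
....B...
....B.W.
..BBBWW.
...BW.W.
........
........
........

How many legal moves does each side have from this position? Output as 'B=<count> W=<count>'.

-- B to move --
(1,5): no bracket -> illegal
(1,6): no bracket -> illegal
(1,7): no bracket -> illegal
(2,5): no bracket -> illegal
(2,7): no bracket -> illegal
(3,7): flips 2 -> legal
(4,5): flips 1 -> legal
(4,7): no bracket -> illegal
(5,3): no bracket -> illegal
(5,4): flips 1 -> legal
(5,5): flips 1 -> legal
(5,6): no bracket -> illegal
(5,7): flips 2 -> legal
B mobility = 5
-- W to move --
(0,3): no bracket -> illegal
(0,4): flips 3 -> legal
(0,5): no bracket -> illegal
(1,3): flips 1 -> legal
(1,5): no bracket -> illegal
(2,1): no bracket -> illegal
(2,2): flips 1 -> legal
(2,3): no bracket -> illegal
(2,5): no bracket -> illegal
(3,1): flips 3 -> legal
(4,1): no bracket -> illegal
(4,2): flips 1 -> legal
(4,5): no bracket -> illegal
(5,2): no bracket -> illegal
(5,3): no bracket -> illegal
(5,4): no bracket -> illegal
W mobility = 5

Answer: B=5 W=5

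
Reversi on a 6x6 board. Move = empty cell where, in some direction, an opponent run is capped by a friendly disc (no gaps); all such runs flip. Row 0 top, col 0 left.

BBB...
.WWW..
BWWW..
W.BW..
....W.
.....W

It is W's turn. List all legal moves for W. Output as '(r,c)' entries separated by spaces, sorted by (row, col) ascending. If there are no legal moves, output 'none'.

Answer: (1,0) (3,1) (4,1) (4,2) (4,3)

Derivation:
(0,3): no bracket -> illegal
(1,0): flips 1 -> legal
(3,1): flips 1 -> legal
(4,1): flips 1 -> legal
(4,2): flips 1 -> legal
(4,3): flips 1 -> legal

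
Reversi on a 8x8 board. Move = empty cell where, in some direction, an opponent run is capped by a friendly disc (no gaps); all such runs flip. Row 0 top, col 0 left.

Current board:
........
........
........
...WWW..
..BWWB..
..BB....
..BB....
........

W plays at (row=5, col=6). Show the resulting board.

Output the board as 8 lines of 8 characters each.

Place W at (5,6); scan 8 dirs for brackets.
Dir NW: opp run (4,5) capped by W -> flip
Dir N: first cell '.' (not opp) -> no flip
Dir NE: first cell '.' (not opp) -> no flip
Dir W: first cell '.' (not opp) -> no flip
Dir E: first cell '.' (not opp) -> no flip
Dir SW: first cell '.' (not opp) -> no flip
Dir S: first cell '.' (not opp) -> no flip
Dir SE: first cell '.' (not opp) -> no flip
All flips: (4,5)

Answer: ........
........
........
...WWW..
..BWWW..
..BB..W.
..BB....
........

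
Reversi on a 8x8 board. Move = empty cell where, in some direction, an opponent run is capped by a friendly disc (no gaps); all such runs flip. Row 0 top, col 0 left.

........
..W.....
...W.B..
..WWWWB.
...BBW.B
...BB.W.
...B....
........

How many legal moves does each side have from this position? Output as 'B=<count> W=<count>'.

-- B to move --
(0,1): no bracket -> illegal
(0,2): no bracket -> illegal
(0,3): no bracket -> illegal
(1,1): no bracket -> illegal
(1,3): flips 2 -> legal
(1,4): no bracket -> illegal
(2,1): flips 1 -> legal
(2,2): flips 1 -> legal
(2,4): flips 1 -> legal
(2,6): flips 1 -> legal
(3,1): flips 4 -> legal
(4,1): no bracket -> illegal
(4,2): no bracket -> illegal
(4,6): flips 1 -> legal
(5,5): flips 2 -> legal
(5,7): no bracket -> illegal
(6,5): flips 1 -> legal
(6,6): no bracket -> illegal
(6,7): no bracket -> illegal
B mobility = 9
-- W to move --
(1,4): no bracket -> illegal
(1,5): flips 1 -> legal
(1,6): flips 1 -> legal
(2,4): no bracket -> illegal
(2,6): no bracket -> illegal
(2,7): flips 1 -> legal
(3,7): flips 1 -> legal
(4,2): flips 2 -> legal
(4,6): no bracket -> illegal
(5,2): flips 1 -> legal
(5,5): flips 1 -> legal
(5,7): no bracket -> illegal
(6,2): flips 2 -> legal
(6,4): flips 2 -> legal
(6,5): flips 2 -> legal
(7,2): flips 2 -> legal
(7,3): flips 3 -> legal
(7,4): no bracket -> illegal
W mobility = 12

Answer: B=9 W=12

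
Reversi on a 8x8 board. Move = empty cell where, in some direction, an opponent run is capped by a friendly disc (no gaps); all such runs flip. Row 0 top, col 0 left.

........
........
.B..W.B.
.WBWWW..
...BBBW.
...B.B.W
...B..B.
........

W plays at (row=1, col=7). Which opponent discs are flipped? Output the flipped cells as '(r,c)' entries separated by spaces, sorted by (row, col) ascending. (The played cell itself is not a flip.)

Dir NW: first cell '.' (not opp) -> no flip
Dir N: first cell '.' (not opp) -> no flip
Dir NE: edge -> no flip
Dir W: first cell '.' (not opp) -> no flip
Dir E: edge -> no flip
Dir SW: opp run (2,6) capped by W -> flip
Dir S: first cell '.' (not opp) -> no flip
Dir SE: edge -> no flip

Answer: (2,6)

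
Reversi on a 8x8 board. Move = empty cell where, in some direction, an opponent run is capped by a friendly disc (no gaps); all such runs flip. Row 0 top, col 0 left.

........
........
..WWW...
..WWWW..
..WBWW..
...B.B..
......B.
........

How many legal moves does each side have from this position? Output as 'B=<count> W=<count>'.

Answer: B=8 W=7

Derivation:
-- B to move --
(1,1): flips 3 -> legal
(1,2): no bracket -> illegal
(1,3): flips 2 -> legal
(1,4): no bracket -> illegal
(1,5): no bracket -> illegal
(2,1): flips 1 -> legal
(2,5): flips 3 -> legal
(2,6): flips 2 -> legal
(3,1): flips 1 -> legal
(3,6): no bracket -> illegal
(4,1): flips 1 -> legal
(4,6): flips 2 -> legal
(5,1): no bracket -> illegal
(5,2): no bracket -> illegal
(5,4): no bracket -> illegal
(5,6): no bracket -> illegal
B mobility = 8
-- W to move --
(4,6): no bracket -> illegal
(5,2): flips 1 -> legal
(5,4): flips 1 -> legal
(5,6): no bracket -> illegal
(5,7): no bracket -> illegal
(6,2): flips 1 -> legal
(6,3): flips 2 -> legal
(6,4): flips 1 -> legal
(6,5): flips 1 -> legal
(6,7): no bracket -> illegal
(7,5): no bracket -> illegal
(7,6): no bracket -> illegal
(7,7): flips 2 -> legal
W mobility = 7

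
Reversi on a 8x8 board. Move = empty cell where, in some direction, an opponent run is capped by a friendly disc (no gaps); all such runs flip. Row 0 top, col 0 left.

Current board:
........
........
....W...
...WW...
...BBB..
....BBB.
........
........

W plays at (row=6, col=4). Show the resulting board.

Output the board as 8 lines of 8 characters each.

Answer: ........
........
....W...
...WW...
...BWB..
....WBB.
....W...
........

Derivation:
Place W at (6,4); scan 8 dirs for brackets.
Dir NW: first cell '.' (not opp) -> no flip
Dir N: opp run (5,4) (4,4) capped by W -> flip
Dir NE: opp run (5,5), next='.' -> no flip
Dir W: first cell '.' (not opp) -> no flip
Dir E: first cell '.' (not opp) -> no flip
Dir SW: first cell '.' (not opp) -> no flip
Dir S: first cell '.' (not opp) -> no flip
Dir SE: first cell '.' (not opp) -> no flip
All flips: (4,4) (5,4)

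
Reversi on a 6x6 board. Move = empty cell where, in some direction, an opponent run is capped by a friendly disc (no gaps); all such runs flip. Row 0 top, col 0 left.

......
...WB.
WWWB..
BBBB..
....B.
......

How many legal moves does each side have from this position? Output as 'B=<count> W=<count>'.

-- B to move --
(0,2): no bracket -> illegal
(0,3): flips 1 -> legal
(0,4): flips 2 -> legal
(1,0): flips 2 -> legal
(1,1): flips 2 -> legal
(1,2): flips 3 -> legal
(2,4): no bracket -> illegal
B mobility = 5
-- W to move --
(0,3): no bracket -> illegal
(0,4): no bracket -> illegal
(0,5): no bracket -> illegal
(1,2): no bracket -> illegal
(1,5): flips 1 -> legal
(2,4): flips 1 -> legal
(2,5): no bracket -> illegal
(3,4): no bracket -> illegal
(3,5): no bracket -> illegal
(4,0): flips 2 -> legal
(4,1): flips 1 -> legal
(4,2): flips 2 -> legal
(4,3): flips 3 -> legal
(4,5): no bracket -> illegal
(5,3): no bracket -> illegal
(5,4): no bracket -> illegal
(5,5): flips 2 -> legal
W mobility = 7

Answer: B=5 W=7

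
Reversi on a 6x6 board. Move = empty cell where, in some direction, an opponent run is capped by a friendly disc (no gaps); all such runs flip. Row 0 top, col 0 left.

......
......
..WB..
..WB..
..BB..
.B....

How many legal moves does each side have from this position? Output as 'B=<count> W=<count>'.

-- B to move --
(1,1): flips 1 -> legal
(1,2): flips 2 -> legal
(1,3): no bracket -> illegal
(2,1): flips 2 -> legal
(3,1): flips 1 -> legal
(4,1): flips 1 -> legal
B mobility = 5
-- W to move --
(1,2): no bracket -> illegal
(1,3): no bracket -> illegal
(1,4): flips 1 -> legal
(2,4): flips 1 -> legal
(3,1): no bracket -> illegal
(3,4): flips 1 -> legal
(4,0): no bracket -> illegal
(4,1): no bracket -> illegal
(4,4): flips 1 -> legal
(5,0): no bracket -> illegal
(5,2): flips 1 -> legal
(5,3): no bracket -> illegal
(5,4): flips 1 -> legal
W mobility = 6

Answer: B=5 W=6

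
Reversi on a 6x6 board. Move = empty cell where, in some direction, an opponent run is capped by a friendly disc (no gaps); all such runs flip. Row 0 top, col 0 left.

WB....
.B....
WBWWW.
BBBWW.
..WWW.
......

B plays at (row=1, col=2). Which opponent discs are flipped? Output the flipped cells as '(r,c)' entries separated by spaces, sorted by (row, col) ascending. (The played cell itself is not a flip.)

Answer: (2,2)

Derivation:
Dir NW: first cell 'B' (not opp) -> no flip
Dir N: first cell '.' (not opp) -> no flip
Dir NE: first cell '.' (not opp) -> no flip
Dir W: first cell 'B' (not opp) -> no flip
Dir E: first cell '.' (not opp) -> no flip
Dir SW: first cell 'B' (not opp) -> no flip
Dir S: opp run (2,2) capped by B -> flip
Dir SE: opp run (2,3) (3,4), next='.' -> no flip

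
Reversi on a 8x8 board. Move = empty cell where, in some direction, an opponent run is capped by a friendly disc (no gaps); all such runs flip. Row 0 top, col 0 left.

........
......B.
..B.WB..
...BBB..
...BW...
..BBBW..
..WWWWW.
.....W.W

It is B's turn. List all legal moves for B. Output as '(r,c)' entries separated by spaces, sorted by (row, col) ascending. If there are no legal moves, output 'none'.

Answer: (1,3) (1,4) (1,5) (2,3) (4,5) (5,6) (7,1) (7,2) (7,3) (7,4) (7,6)

Derivation:
(1,3): flips 1 -> legal
(1,4): flips 1 -> legal
(1,5): flips 1 -> legal
(2,3): flips 1 -> legal
(4,5): flips 1 -> legal
(4,6): no bracket -> illegal
(5,1): no bracket -> illegal
(5,6): flips 1 -> legal
(5,7): no bracket -> illegal
(6,1): no bracket -> illegal
(6,7): no bracket -> illegal
(7,1): flips 1 -> legal
(7,2): flips 2 -> legal
(7,3): flips 1 -> legal
(7,4): flips 2 -> legal
(7,6): flips 1 -> legal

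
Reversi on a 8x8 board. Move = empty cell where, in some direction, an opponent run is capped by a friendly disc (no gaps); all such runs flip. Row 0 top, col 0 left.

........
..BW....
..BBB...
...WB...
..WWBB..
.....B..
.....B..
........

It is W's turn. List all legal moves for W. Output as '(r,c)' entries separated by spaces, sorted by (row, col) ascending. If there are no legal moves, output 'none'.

(0,1): no bracket -> illegal
(0,2): no bracket -> illegal
(0,3): no bracket -> illegal
(1,1): flips 2 -> legal
(1,4): no bracket -> illegal
(1,5): flips 1 -> legal
(2,1): no bracket -> illegal
(2,5): flips 1 -> legal
(3,1): flips 1 -> legal
(3,2): no bracket -> illegal
(3,5): flips 2 -> legal
(3,6): no bracket -> illegal
(4,6): flips 2 -> legal
(5,3): no bracket -> illegal
(5,4): no bracket -> illegal
(5,6): no bracket -> illegal
(6,4): no bracket -> illegal
(6,6): flips 2 -> legal
(7,4): no bracket -> illegal
(7,5): no bracket -> illegal
(7,6): no bracket -> illegal

Answer: (1,1) (1,5) (2,5) (3,1) (3,5) (4,6) (6,6)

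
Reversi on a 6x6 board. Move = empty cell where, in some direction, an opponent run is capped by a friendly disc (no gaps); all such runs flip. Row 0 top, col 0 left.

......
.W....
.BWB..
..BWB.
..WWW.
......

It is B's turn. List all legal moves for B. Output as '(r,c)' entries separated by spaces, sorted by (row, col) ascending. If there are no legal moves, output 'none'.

(0,0): no bracket -> illegal
(0,1): flips 1 -> legal
(0,2): no bracket -> illegal
(1,0): no bracket -> illegal
(1,2): flips 1 -> legal
(1,3): no bracket -> illegal
(2,0): no bracket -> illegal
(2,4): no bracket -> illegal
(3,1): no bracket -> illegal
(3,5): no bracket -> illegal
(4,1): no bracket -> illegal
(4,5): no bracket -> illegal
(5,1): no bracket -> illegal
(5,2): flips 2 -> legal
(5,3): flips 2 -> legal
(5,4): flips 2 -> legal
(5,5): no bracket -> illegal

Answer: (0,1) (1,2) (5,2) (5,3) (5,4)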